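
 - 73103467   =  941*(-77687)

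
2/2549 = 2/2549 = 0.00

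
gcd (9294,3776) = 2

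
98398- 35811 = 62587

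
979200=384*2550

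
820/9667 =820/9667 = 0.08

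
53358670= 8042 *6635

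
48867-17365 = 31502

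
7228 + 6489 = 13717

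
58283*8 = 466264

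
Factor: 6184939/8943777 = 3^( - 4)*109^( - 1)*1013^ ( - 1 ) *6184939^1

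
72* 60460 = 4353120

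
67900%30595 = 6710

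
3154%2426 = 728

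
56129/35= 56129/35 = 1603.69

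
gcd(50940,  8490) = 8490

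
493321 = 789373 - 296052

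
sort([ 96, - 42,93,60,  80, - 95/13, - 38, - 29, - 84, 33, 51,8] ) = [ - 84,-42,-38, - 29,-95/13,8 , 33,51,  60,80, 93,96 ]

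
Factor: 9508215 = 3^1*5^1 * 491^1*1291^1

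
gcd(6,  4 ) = 2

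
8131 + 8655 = 16786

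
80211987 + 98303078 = 178515065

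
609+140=749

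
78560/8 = 9820 = 9820.00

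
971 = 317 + 654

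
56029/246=56029/246 = 227.76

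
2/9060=1/4530 = 0.00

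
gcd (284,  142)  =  142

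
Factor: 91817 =11^1 * 17^1*491^1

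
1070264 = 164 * 6526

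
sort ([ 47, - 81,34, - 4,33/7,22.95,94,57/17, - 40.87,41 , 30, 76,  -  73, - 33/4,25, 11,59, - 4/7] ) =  [ - 81, - 73,-40.87, - 33/4 , - 4, - 4/7, 57/17 , 33/7, 11,22.95,25,  30,34,41, 47,59,76, 94] 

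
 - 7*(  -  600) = 4200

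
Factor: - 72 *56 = -2^6*3^2*7^1 = -  4032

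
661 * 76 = 50236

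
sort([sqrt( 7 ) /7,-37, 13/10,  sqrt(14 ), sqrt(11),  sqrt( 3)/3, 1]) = [ - 37, sqrt (7 ) /7, sqrt(3 ) /3, 1, 13/10, sqrt( 11),sqrt( 14 ) ]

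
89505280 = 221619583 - 132114303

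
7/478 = 7/478 = 0.01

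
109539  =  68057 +41482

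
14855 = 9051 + 5804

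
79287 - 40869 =38418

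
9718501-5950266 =3768235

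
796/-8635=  - 796/8635 = - 0.09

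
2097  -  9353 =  - 7256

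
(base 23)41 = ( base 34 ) 2p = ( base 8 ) 135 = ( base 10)93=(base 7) 162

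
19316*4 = 77264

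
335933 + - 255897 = 80036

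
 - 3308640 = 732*(-4520)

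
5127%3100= 2027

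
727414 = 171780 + 555634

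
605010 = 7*86430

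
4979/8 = 622 + 3/8 = 622.38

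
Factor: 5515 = 5^1*1103^1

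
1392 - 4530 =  - 3138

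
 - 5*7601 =  -  38005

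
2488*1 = 2488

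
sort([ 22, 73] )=[ 22,  73]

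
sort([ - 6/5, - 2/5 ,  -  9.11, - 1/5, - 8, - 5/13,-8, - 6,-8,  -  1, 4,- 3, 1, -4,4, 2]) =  [ - 9.11, - 8,-8, - 8, - 6,-4, - 3,- 6/5, -1,-2/5, - 5/13,  -  1/5, 1,  2 , 4, 4]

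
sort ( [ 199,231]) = [199, 231]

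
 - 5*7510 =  - 37550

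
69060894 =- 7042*( - 9807 )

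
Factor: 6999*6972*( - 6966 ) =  - 2^3*3^6*7^1*43^1*83^1*2333^1 = - 339920097048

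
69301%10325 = 7351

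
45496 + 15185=60681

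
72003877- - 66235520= 138239397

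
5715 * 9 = 51435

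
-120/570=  - 4/19  =  - 0.21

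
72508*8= 580064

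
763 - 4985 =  - 4222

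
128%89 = 39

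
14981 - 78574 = -63593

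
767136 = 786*976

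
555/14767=555/14767 = 0.04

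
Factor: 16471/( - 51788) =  - 2^(  -  2)*7^1*11^( - 2 )*13^1*107^ ( - 1 )*181^1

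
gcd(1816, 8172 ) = 908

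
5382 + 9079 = 14461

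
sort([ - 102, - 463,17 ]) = [ - 463, - 102, 17]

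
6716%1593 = 344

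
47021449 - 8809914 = 38211535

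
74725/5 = 14945  =  14945.00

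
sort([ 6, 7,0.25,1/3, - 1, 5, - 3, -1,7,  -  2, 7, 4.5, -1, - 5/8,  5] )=[ - 3, - 2, - 1,-1,-1, - 5/8 , 0.25,1/3, 4.5, 5,5,6, 7,7, 7]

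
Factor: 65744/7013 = 2^4*7^1*587^1*7013^(-1)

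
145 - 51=94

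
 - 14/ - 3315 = 14/3315  =  0.00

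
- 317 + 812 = 495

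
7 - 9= -2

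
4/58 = 2/29  =  0.07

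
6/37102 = 3/18551 =0.00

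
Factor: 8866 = 2^1*11^1*13^1*31^1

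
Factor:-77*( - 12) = 924 =2^2*3^1*7^1*11^1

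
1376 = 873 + 503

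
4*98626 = 394504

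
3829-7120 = -3291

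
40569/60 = 676  +  3/20 =676.15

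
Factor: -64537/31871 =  -7^( - 1 )*11^1 * 29^( -1 )*157^(  -  1)*5867^1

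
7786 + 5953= 13739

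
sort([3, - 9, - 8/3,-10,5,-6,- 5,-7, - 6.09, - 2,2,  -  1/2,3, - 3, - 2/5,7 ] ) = [ -10,-9,-7, -6.09, - 6,-5,-3,-8/3, - 2, - 1/2, - 2/5, 2,  3,3,5, 7 ] 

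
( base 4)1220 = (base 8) 150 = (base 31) 3b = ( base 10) 104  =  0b1101000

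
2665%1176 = 313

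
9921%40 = 1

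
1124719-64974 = 1059745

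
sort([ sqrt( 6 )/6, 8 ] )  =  [sqrt( 6 ) /6 , 8 ] 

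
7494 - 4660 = 2834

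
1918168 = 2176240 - 258072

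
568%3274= 568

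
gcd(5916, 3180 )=12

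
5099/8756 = 5099/8756 = 0.58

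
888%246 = 150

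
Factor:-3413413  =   - 17^1 * 200789^1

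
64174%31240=1694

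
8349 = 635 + 7714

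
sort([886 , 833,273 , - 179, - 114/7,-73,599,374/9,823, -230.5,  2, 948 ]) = [-230.5, - 179, -73,-114/7, 2, 374/9 , 273,599 , 823 , 833, 886,948]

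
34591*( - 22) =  - 761002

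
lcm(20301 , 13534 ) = 40602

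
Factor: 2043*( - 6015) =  - 3^3*5^1 *227^1 * 401^1 =- 12288645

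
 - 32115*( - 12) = 385380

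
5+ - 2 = 3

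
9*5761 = 51849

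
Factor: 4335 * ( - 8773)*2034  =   - 77354962470 = -2^1*3^3*5^1 * 17^2 *31^1*113^1*283^1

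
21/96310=21/96310 = 0.00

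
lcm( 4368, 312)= 4368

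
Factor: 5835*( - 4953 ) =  - 28900755 = - 3^2*5^1*13^1*127^1*  389^1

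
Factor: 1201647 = 3^1 * 263^1* 1523^1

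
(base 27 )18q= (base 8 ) 1713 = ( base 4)33023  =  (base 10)971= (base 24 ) 1GB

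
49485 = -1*( - 49485 ) 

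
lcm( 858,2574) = 2574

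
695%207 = 74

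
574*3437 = 1972838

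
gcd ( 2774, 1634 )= 38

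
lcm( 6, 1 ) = 6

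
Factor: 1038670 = 2^1 * 5^1*103867^1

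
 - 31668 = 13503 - 45171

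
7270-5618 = 1652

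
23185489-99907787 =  - 76722298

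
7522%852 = 706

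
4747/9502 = 4747/9502 =0.50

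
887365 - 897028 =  - 9663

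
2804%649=208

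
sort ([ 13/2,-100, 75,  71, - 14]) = [ - 100 ,-14,13/2,71, 75 ]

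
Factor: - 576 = - 2^6*3^2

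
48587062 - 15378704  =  33208358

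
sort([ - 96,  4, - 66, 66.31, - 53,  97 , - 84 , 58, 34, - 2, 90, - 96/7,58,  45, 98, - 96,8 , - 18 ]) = [ - 96, - 96, - 84, - 66, - 53, - 18, - 96/7 , - 2,4, 8, 34,  45,58, 58, 66.31, 90, 97,98]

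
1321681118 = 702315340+619365778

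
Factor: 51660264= 2^3*3^1*2152511^1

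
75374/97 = 75374/97 = 777.05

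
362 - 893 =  - 531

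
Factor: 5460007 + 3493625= 8953632 = 2^5 * 3^3 * 43^1*241^1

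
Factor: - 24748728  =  -2^3*3^1 * 67^1*15391^1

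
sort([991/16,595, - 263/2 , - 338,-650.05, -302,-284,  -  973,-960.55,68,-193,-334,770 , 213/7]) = [ - 973 , - 960.55,-650.05, - 338,  -  334 ,-302,- 284,- 193, - 263/2,213/7,991/16 , 68,595,770]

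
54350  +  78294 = 132644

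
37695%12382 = 549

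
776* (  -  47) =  - 36472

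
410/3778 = 205/1889 = 0.11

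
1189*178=211642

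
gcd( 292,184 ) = 4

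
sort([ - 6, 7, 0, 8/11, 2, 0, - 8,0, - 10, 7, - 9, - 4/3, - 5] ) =[- 10, - 9, - 8, - 6, - 5 ,  -  4/3,0,  0,  0, 8/11,  2 , 7, 7]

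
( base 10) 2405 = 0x965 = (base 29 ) 2or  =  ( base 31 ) 2FI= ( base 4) 211211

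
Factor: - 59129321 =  - 431^1 * 137191^1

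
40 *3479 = 139160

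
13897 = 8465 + 5432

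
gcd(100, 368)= 4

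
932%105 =92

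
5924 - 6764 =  - 840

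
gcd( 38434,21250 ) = 2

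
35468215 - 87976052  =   - 52507837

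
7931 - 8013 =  - 82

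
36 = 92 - 56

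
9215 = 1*9215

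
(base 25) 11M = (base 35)j7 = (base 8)1240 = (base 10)672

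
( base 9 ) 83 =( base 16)4b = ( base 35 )25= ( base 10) 75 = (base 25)30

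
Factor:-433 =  - 433^1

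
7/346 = 7/346 =0.02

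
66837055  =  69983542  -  3146487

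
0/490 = 0 = 0.00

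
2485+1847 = 4332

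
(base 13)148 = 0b11100101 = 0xE5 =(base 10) 229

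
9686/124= 78 + 7/62 = 78.11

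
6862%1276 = 482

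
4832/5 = 4832/5 = 966.40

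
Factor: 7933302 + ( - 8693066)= - 759764= - 2^2*17^1*11173^1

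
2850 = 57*50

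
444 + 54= 498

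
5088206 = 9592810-4504604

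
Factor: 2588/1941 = 2^2*3^( - 1 )=4/3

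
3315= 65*51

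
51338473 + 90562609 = 141901082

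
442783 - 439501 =3282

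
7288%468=268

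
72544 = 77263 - 4719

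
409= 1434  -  1025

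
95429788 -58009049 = 37420739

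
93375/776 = 120 +255/776 = 120.33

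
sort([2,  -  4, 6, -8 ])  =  [  -  8,  -  4, 2, 6] 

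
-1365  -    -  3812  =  2447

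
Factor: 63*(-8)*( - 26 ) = 13104 = 2^4 * 3^2 *7^1*13^1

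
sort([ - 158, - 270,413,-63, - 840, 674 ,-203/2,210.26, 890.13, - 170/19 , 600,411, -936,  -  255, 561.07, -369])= [-936, - 840, - 369,- 270, - 255,-158,-203/2, - 63 , - 170/19, 210.26, 411,413 , 561.07,600,674,890.13]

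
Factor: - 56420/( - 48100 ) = 5^( - 1)*7^1*31^1* 37^( - 1) = 217/185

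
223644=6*37274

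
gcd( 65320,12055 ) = 5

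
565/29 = 565/29 = 19.48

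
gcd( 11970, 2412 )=18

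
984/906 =164/151= 1.09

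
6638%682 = 500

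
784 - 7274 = -6490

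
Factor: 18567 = 3^2*2063^1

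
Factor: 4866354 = 2^1 * 3^2*53^1*  5101^1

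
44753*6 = 268518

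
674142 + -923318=- 249176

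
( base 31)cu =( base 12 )296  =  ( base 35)bh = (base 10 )402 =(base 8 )622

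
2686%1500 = 1186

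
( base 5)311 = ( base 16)51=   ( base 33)2f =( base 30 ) 2l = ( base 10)81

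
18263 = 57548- 39285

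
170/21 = 8 + 2/21= 8.10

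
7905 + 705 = 8610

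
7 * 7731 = 54117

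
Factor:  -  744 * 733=-545352 = - 2^3 *3^1 * 31^1*733^1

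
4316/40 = 1079/10 = 107.90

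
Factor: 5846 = 2^1*37^1*79^1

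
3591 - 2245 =1346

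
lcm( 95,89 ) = 8455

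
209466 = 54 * 3879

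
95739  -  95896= - 157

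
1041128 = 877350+163778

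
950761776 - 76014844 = 874746932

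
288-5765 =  - 5477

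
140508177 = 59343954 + 81164223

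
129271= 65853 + 63418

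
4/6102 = 2/3051 =0.00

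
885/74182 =885/74182= 0.01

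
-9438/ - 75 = 125 + 21/25= 125.84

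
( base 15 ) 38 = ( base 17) 32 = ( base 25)23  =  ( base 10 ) 53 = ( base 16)35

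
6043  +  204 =6247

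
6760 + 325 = 7085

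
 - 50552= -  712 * 71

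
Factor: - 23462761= - 7^1 * 3351823^1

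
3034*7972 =24187048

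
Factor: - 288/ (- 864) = 1/3 = 3^(-1 )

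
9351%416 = 199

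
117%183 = 117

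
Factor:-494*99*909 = - 44455554=-2^1*3^4 * 11^1*13^1 * 19^1*101^1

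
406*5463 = 2217978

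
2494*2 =4988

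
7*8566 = 59962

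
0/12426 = 0 = 0.00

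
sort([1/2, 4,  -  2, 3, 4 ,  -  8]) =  [ - 8,-2, 1/2, 3, 4 , 4]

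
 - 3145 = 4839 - 7984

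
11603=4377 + 7226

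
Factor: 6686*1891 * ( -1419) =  - 2^1*3^1*11^1*31^1*43^1*61^1*3343^1 = - 17940737694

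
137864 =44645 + 93219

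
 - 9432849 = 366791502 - 376224351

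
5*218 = 1090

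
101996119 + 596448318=698444437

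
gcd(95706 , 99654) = 6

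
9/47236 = 9/47236 = 0.00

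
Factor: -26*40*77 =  - 80080= - 2^4* 5^1 * 7^1*11^1*13^1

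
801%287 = 227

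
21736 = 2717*8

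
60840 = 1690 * 36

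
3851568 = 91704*42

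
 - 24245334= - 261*92894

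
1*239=239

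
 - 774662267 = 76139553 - 850801820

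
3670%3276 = 394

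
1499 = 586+913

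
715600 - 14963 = 700637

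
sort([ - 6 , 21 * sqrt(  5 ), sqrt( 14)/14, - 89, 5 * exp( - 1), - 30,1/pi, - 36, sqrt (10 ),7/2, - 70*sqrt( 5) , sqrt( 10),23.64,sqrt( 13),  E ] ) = [ - 70*sqrt ( 5), - 89 , - 36, - 30, - 6, sqrt( 14 )/14, 1/pi,5* exp( -1),  E , sqrt( 10), sqrt(10), 7/2 , sqrt(13), 23.64,  21*sqrt (5)] 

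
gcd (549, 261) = 9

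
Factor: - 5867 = - 5867^1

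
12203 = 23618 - 11415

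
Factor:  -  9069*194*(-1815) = 2^1*3^2*5^1*11^2 *97^1*3023^1= 3193285590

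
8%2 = 0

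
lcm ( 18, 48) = 144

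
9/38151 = 1/4239 = 0.00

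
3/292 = 3/292= 0.01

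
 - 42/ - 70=3/5  =  0.60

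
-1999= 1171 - 3170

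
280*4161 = 1165080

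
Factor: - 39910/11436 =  - 2^(-1 ) * 3^(- 1)*5^1*13^1*307^1 * 953^( - 1 ) = - 19955/5718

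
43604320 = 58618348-15014028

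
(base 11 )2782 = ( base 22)79D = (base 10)3599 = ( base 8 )7017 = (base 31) 3N3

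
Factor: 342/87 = 114/29 = 2^1*3^1*19^1*29^( - 1)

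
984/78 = 12+8/13 = 12.62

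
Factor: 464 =2^4  *  29^1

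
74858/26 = 37429/13   =  2879.15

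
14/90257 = 14/90257  =  0.00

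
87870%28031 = 3777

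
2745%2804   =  2745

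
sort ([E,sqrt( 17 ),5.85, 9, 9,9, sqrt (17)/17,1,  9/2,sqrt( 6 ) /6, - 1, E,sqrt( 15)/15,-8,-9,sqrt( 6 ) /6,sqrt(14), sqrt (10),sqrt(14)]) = [  -  9,-8,-1, sqrt(17)/17,sqrt(15)/15,sqrt (6)/6 , sqrt (6)/6,  1, E,E,sqrt(10),sqrt( 14),sqrt (14),sqrt(17), 9/2, 5.85,9, 9 , 9]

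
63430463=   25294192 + 38136271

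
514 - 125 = 389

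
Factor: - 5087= -5087^1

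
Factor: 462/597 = 2^1 *7^1*11^1*199^(-1)  =  154/199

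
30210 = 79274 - 49064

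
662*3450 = 2283900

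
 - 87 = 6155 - 6242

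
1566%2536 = 1566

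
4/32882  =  2/16441  =  0.00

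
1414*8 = 11312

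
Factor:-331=-331^1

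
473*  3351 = 1585023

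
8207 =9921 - 1714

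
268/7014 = 134/3507 = 0.04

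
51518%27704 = 23814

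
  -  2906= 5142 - 8048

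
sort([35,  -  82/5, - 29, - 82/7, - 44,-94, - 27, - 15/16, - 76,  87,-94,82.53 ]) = [ - 94, - 94,- 76, - 44, - 29, - 27, - 82/5, - 82/7, - 15/16 , 35,82.53,  87]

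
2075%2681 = 2075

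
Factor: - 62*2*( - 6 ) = 2^3*3^1 * 31^1 = 744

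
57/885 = 19/295 = 0.06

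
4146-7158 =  - 3012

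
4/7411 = 4/7411 = 0.00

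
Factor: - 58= - 2^1*29^1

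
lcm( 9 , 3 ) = 9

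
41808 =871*48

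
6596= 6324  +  272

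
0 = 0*449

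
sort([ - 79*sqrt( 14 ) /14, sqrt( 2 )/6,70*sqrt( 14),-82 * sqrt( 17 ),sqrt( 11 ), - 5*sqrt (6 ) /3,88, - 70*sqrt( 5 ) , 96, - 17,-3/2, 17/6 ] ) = [ - 82 * sqrt(17 ), - 70*sqrt(5 ), - 79 * sqrt ( 14)/14, - 17,-5* sqrt(6)/3 , - 3/2,sqrt ( 2) /6, 17/6,sqrt(11 ), 88,96,  70*sqrt ( 14 )] 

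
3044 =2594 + 450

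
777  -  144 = 633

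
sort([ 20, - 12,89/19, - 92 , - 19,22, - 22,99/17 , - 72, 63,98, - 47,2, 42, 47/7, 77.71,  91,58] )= [  -  92,-72, - 47, - 22, - 19,- 12, 2,89/19,99/17,47/7, 20, 22 , 42, 58, 63, 77.71 , 91,98 ] 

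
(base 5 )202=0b110100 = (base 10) 52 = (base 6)124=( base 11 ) 48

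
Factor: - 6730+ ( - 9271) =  - 16001= - 16001^1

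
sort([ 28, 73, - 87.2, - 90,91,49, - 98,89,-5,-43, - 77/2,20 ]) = [ - 98, - 90, - 87.2,-43, - 77/2, -5, 20,  28,49,73, 89,  91]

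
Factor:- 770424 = -2^3 * 3^1*47^1*683^1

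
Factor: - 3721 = - 61^2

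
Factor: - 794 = - 2^1 *397^1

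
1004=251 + 753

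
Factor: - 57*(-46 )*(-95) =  - 2^1*3^1 * 5^1*19^2*23^1 = - 249090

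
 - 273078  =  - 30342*9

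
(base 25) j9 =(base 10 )484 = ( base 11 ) 400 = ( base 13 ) 2b3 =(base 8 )744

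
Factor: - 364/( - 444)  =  91/111 = 3^( - 1)*7^1*13^1 *37^( - 1) 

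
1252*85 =106420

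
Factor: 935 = 5^1 * 11^1*17^1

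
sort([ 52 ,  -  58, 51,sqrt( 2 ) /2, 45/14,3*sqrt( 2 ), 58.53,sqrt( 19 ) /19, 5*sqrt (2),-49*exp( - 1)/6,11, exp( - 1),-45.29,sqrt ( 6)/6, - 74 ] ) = [ - 74, - 58, - 45.29 , - 49*exp(-1)/6,sqrt(19)/19,exp( - 1),sqrt( 6) /6  ,  sqrt( 2)/2,45/14,3*sqrt( 2), 5*sqrt(2 ),  11, 51,52,58.53 ] 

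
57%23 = 11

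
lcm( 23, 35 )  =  805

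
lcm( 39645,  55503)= 277515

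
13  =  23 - 10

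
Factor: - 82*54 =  - 2^2*3^3*41^1 = - 4428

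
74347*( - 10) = -743470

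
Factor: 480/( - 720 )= - 2/3 = -  2^1*3^( - 1)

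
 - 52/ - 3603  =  52/3603 = 0.01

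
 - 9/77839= - 1+77830/77839= - 0.00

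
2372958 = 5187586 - 2814628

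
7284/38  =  3642/19 = 191.68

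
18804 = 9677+9127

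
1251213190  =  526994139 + 724219051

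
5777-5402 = 375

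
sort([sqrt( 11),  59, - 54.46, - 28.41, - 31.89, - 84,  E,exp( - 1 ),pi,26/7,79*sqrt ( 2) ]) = [  -  84, - 54.46, - 31.89,-28.41, exp( - 1 ), E, pi, sqrt(11), 26/7, 59, 79*sqrt ( 2)] 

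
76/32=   19/8 = 2.38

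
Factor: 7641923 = 7641923^1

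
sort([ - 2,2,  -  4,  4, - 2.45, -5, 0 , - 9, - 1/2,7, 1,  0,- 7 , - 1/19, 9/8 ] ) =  [ - 9 , - 7 , - 5,-4, - 2.45, - 2, - 1/2, - 1/19, 0,0, 1 , 9/8 , 2 , 4,7]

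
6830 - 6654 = 176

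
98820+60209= 159029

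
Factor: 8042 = 2^1*4021^1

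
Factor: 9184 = 2^5  *7^1*41^1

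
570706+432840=1003546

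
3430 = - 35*( - 98 )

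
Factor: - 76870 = -2^1*5^1*7687^1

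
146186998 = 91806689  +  54380309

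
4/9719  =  4/9719=0.00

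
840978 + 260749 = 1101727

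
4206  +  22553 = 26759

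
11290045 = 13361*845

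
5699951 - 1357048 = 4342903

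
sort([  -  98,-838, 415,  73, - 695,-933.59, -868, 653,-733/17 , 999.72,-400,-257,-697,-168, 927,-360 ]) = [-933.59, - 868, - 838,-697, - 695, -400,  -  360 ,-257, - 168, - 98, -733/17,73, 415 , 653,927, 999.72 ] 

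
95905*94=9015070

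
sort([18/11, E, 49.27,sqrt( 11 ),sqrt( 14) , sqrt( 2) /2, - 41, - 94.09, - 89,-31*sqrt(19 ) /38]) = [-94.09,  -  89,  -  41, - 31*sqrt( 19)/38,  sqrt(2)/2,18/11,E  ,  sqrt (11), sqrt(14),  49.27 ] 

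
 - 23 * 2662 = -61226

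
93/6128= 93/6128 = 0.02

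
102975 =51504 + 51471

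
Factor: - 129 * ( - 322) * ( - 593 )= - 2^1*3^1*7^1*23^1*43^1*593^1 = - 24632034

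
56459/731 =1313/17 = 77.24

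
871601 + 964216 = 1835817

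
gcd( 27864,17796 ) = 12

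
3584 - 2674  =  910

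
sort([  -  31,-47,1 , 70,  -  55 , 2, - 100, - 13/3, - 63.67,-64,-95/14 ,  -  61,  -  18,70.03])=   [ - 100, - 64, - 63.67, - 61, - 55, - 47, - 31, - 18,  -  95/14, -13/3, 1,2,  70,70.03 ]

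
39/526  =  39/526 = 0.07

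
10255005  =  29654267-19399262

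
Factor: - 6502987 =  -6502987^1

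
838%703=135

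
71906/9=71906/9 = 7989.56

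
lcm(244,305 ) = 1220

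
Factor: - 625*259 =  -5^4*7^1*37^1 = - 161875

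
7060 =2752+4308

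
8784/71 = 123 + 51/71 = 123.72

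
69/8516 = 69/8516 = 0.01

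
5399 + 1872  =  7271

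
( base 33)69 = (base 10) 207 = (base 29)74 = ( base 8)317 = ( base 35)5W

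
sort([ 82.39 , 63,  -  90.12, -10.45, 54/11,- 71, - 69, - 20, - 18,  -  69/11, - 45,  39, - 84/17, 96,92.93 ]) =[ - 90.12, - 71, - 69, - 45,-20,-18, -10.45,-69/11,- 84/17, 54/11, 39,63, 82.39,92.93,96 ] 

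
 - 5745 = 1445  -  7190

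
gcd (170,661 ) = 1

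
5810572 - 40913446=  -  35102874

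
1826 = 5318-3492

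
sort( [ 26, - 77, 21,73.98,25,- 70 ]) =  [ - 77, - 70,21,25,26,73.98 ]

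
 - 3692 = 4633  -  8325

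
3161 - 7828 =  - 4667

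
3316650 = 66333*50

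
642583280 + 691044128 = 1333627408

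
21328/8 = 2666 = 2666.00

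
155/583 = 155/583  =  0.27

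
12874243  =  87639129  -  74764886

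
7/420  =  1/60 = 0.02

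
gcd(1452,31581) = 363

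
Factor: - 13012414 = -2^1*6506207^1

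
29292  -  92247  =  -62955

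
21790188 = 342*63714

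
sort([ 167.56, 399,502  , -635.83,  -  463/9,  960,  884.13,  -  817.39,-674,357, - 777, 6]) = [ - 817.39,-777 ,-674,  -  635.83, - 463/9  ,  6, 167.56, 357, 399, 502, 884.13,960 ]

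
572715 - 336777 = 235938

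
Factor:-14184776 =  - 2^3*73^1*107^1*227^1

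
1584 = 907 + 677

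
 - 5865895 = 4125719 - 9991614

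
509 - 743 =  - 234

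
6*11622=69732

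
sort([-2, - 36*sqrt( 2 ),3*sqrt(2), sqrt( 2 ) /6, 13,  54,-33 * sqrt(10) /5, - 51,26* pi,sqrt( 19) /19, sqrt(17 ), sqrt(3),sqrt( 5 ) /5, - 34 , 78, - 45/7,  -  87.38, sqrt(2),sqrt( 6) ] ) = [-87.38, - 51, - 36*sqrt( 2), - 34, - 33 *sqrt ( 10)/5, - 45/7, - 2 , sqrt( 19) /19 , sqrt(2)/6,  sqrt(5)/5,sqrt(2 ),sqrt(3),  sqrt ( 6 ),sqrt( 17),3*  sqrt(2 ),  13,54,78, 26*pi]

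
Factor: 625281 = 3^1*257^1*811^1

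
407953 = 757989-350036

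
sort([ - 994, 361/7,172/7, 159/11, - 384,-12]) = [ - 994, - 384, - 12 , 159/11, 172/7, 361/7]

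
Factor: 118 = 2^1*59^1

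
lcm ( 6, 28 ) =84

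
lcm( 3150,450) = 3150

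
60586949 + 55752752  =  116339701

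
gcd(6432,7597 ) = 1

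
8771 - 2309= 6462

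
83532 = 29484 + 54048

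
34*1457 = 49538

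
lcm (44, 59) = 2596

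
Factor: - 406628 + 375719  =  - 3^1*10303^1  =  - 30909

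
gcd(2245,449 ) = 449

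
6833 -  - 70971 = 77804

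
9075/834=3025/278 =10.88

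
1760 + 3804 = 5564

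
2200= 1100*2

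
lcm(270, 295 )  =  15930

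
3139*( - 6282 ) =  - 19719198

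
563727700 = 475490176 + 88237524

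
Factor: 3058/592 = 2^( - 3 )* 11^1*37^( - 1 )*139^1 =1529/296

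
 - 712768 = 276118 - 988886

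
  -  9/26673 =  - 3/8891 = - 0.00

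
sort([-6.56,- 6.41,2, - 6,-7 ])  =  [ - 7,-6.56,-6.41,-6,2] 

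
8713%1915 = 1053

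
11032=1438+9594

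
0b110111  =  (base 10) 55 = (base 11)50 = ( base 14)3d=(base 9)61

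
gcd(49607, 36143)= 1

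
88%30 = 28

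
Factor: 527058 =2^1 * 3^2*7^1*47^1 * 89^1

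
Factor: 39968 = 2^5*1249^1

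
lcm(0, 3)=0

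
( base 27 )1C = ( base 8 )47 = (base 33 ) 16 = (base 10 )39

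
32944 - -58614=91558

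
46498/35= 46498/35 =1328.51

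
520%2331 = 520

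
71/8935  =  71/8935=0.01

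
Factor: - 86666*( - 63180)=5475557880 =2^3 * 3^5*5^1 * 13^1*17^1*2549^1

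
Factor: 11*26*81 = 23166 = 2^1*3^4 * 11^1*13^1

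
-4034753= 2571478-6606231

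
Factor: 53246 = 2^1*79^1*337^1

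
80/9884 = 20/2471 = 0.01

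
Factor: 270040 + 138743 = 408783= 3^1*136261^1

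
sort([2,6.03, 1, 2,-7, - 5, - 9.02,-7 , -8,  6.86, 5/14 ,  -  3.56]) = [ - 9.02, - 8, - 7,-7, - 5, - 3.56, 5/14 , 1, 2 , 2, 6.03,  6.86]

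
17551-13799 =3752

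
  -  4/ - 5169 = 4/5169 = 0.00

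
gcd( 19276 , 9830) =2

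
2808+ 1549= 4357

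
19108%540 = 208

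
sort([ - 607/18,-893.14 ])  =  [ - 893.14, - 607/18 ] 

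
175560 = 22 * 7980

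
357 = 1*357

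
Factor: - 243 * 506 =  - 2^1 * 3^5* 11^1*23^1 = - 122958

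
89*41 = 3649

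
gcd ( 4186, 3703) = 161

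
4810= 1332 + 3478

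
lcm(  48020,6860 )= 48020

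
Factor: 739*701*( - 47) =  - 24347833  =  -  47^1*701^1*739^1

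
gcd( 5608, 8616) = 8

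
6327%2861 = 605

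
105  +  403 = 508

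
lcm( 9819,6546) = 19638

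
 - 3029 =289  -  3318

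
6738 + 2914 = 9652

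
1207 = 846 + 361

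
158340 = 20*7917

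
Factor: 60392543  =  83^1*727621^1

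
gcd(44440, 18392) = 88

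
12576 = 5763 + 6813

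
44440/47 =945 + 25/47=945.53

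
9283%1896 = 1699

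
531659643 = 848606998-316947355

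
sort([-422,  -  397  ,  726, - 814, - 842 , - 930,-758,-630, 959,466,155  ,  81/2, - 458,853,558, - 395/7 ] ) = [-930 ,-842,-814, - 758 , - 630, -458 , - 422, - 397, - 395/7, 81/2, 155, 466,558 , 726,853 , 959]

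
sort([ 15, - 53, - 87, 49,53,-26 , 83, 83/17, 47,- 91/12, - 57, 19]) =[ - 87,  -  57,-53,-26,-91/12, 83/17,15, 19, 47,49,  53, 83]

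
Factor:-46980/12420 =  - 87/23 = -3^1*23^ (- 1)*29^1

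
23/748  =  23/748 = 0.03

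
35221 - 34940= 281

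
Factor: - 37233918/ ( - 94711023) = 4137102/10523447 = 2^1*3^3*11^( - 1 )*23^1*937^( - 1)*1021^( - 1)*3331^1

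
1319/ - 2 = - 660+1/2 =-  659.50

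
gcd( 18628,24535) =1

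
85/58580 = 17/11716 = 0.00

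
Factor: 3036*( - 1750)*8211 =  - 43625043000 = - 2^3 *3^2*5^3*7^2*11^1*17^1 * 23^2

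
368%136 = 96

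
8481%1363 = 303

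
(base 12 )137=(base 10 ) 187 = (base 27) 6p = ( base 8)273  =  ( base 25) 7c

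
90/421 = 90/421 =0.21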